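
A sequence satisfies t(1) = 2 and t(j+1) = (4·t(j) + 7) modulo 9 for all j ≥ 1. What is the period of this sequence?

9

Listing terms: t(1) = 2,  t(2) = 6,  t(3) = 4,  t(4) = 5,  t(5) = 0,  t(6) = 7,  t(7) = 8,  t(8) = 3,  t(9) = 1,  t(10) = 2.
The sequence repeats with period 9.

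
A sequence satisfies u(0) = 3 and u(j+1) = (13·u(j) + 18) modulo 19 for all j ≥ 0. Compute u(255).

We have u(0) = 3, u(1) = 0, u(2) = 18, u(3) = 5, u(4) = 7, u(5) = 14, u(6) = 10, u(7) = 15, u(8) = 4, u(9) = 13, u(10) = 16, u(11) = 17, u(12) = 11, u(13) = 9, u(14) = 2, u(15) = 6, u(16) = 1, u(17) = 12, u(18) = 3.
The sequence repeats with period 18.
(255 - 0) mod 18 = 3, so u(255) = u(3) = 5.

5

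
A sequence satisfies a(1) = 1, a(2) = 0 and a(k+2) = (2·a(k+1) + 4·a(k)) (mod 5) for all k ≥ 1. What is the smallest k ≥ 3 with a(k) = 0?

7

a(1) = 1; a(2) = 0; a(3) = 4; a(4) = 3; a(5) = 2; a(6) = 1; a(7) = 0.
Since (a(6), a(7)) = (a(1), a(2)) = (1, 0) (two consecutive terms determine the rest), the sequence is periodic with period 5.
The value 0 next appears (with k ≥ 3) at a(7).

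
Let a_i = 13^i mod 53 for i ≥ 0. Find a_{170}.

13

We have a_0 = 1, a_1 = 13, a_2 = 10, a_3 = 24, a_4 = 47, a_5 = 28, a_6 = 46, a_7 = 15, a_8 = 36, a_9 = 44, a_{10} = 42, a_{11} = 16, a_{12} = 49, a_{13} = 1.
Since a_{13} = a_0 = 1, the sequence is periodic with period 13.
So a_{170} = a_{0 + ((170-0) mod 13)} = a_1 = 13.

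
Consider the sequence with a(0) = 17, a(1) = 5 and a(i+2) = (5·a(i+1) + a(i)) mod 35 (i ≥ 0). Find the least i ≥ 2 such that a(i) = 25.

Computing terms: a(0) = 17, a(1) = 5, a(2) = 7, a(3) = 5, a(4) = 32, a(5) = 25, a(6) = 17, a(7) = 5.
Since (a(6), a(7)) = (a(0), a(1)) = (17, 5) (two consecutive terms determine the rest), the sequence is periodic with period 6.
The value 25 first appears (with i ≥ 2) at a(5).

5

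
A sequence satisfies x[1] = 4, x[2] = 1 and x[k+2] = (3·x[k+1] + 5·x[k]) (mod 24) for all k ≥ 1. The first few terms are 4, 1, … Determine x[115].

x[1] = 4,  x[2] = 1,  x[3] = 23,  x[4] = 2,  x[5] = 1,  x[6] = 13,  x[7] = 20,  x[8] = 5,  x[9] = 19,  x[10] = 10,  x[11] = 5,  x[12] = 17,  x[13] = 4,  x[14] = 1.
Since (x[13], x[14]) = (x[1], x[2]) = (4, 1) (two consecutive terms determine the rest), the sequence is periodic with period 12.
(115 - 1) mod 12 = 6, so x[115] = x[7] = 20.

20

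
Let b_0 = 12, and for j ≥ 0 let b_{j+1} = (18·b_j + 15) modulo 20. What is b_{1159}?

b_0 = 12; b_1 = 11; b_2 = 13; b_3 = 9; b_4 = 17; b_5 = 1; b_6 = 13.
Since b_6 = b_2 = 13, the sequence is eventually periodic: after a pre-period of length 2 it cycles with period 4.
For j ≥ 2, b_j depends only on (j - 2) mod 4. (1159 - 2) mod 4 = 1, so b_{1159} = b_3 = 9.

9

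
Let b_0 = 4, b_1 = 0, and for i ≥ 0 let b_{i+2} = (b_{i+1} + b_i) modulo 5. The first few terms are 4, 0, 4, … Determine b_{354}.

Listing terms: b_0 = 4,  b_1 = 0,  b_2 = 4,  b_3 = 4,  b_4 = 3,  b_5 = 2,  b_6 = 0,  b_7 = 2,  b_8 = 2,  b_9 = 4,  b_{10} = 1,  b_{11} = 0,  b_{12} = 1,  b_{13} = 1,  b_{14} = 2,  b_{15} = 3,  b_{16} = 0,  b_{17} = 3,  b_{18} = 3,  b_{19} = 1,  b_{20} = 4,  b_{21} = 0.
The sequence repeats with period 20.
(354 - 0) mod 20 = 14, so b_{354} = b_{14} = 2.

2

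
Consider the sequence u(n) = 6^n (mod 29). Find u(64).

23

Listing terms: u(1) = 6; u(2) = 7; u(3) = 13; u(4) = 20; u(5) = 4; u(6) = 24; u(7) = 28; u(8) = 23; u(9) = 22; u(10) = 16; u(11) = 9; u(12) = 25; u(13) = 5; u(14) = 1; u(15) = 6.
The sequence repeats with period 14.
So u(64) = u(1 + ((64-1) mod 14)) = u(8) = 23.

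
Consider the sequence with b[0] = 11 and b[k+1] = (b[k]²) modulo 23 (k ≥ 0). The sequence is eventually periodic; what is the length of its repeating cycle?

Listing terms: b[0] = 11, b[1] = 6, b[2] = 13, b[3] = 8, b[4] = 18, b[5] = 2, b[6] = 4, b[7] = 16, b[8] = 3, b[9] = 9, b[10] = 12, b[11] = 6.
Since b[11] = b[1] = 6, the sequence is eventually periodic: after a pre-period of length 1 it cycles with period 10.

10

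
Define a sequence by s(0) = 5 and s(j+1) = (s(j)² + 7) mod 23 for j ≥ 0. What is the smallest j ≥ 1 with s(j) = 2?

Listing terms: s(0) = 5, s(1) = 9, s(2) = 19, s(3) = 0, s(4) = 7, s(5) = 10, s(6) = 15, s(7) = 2, s(8) = 11, s(9) = 13, s(10) = 15.
Since s(10) = s(6) = 15, the sequence is eventually periodic: after a pre-period of length 6 it cycles with period 4.
The value 2 first appears (with j ≥ 1) at s(7).

7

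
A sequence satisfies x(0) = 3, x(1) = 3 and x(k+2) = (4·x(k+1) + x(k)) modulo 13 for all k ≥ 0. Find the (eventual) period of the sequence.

28

x(0) = 3,  x(1) = 3,  x(2) = 2,  x(3) = 11,  x(4) = 7,  x(5) = 0,  x(6) = 7,  x(7) = 2,  x(8) = 2,  x(9) = 10,  x(10) = 3,  x(11) = 9,  x(12) = 0,  x(13) = 9,  x(14) = 10,  x(15) = 10,  x(16) = 11,  x(17) = 2,  x(18) = 6,  x(19) = 0,  x(20) = 6,  x(21) = 11,  x(22) = 11,  x(23) = 3,  x(24) = 10,  x(25) = 4,  x(26) = 0,  x(27) = 4,  x(28) = 3,  x(29) = 3.
The sequence repeats with period 28.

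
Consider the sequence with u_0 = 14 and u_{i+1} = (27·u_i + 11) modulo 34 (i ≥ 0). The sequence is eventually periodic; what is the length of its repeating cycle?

u_0 = 14,  u_1 = 15,  u_2 = 8,  u_3 = 23,  u_4 = 20,  u_5 = 7,  u_6 = 30,  u_7 = 5,  u_8 = 10,  u_9 = 9,  u_{10} = 16,  u_{11} = 1,  u_{12} = 4,  u_{13} = 17,  u_{14} = 28,  u_{15} = 19,  u_{16} = 14.
Since u_{16} = u_0 = 14, the sequence is periodic with period 16.

16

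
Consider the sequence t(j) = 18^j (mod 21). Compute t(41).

Computing terms: t(0) = 1; t(1) = 18; t(2) = 9; t(3) = 15; t(4) = 18.
Since t(4) = t(1) = 18, the sequence is eventually periodic: after a pre-period of length 1 it cycles with period 3.
For j ≥ 1, t(j) depends only on (j - 1) mod 3. (41 - 1) mod 3 = 1, so t(41) = t(2) = 9.

9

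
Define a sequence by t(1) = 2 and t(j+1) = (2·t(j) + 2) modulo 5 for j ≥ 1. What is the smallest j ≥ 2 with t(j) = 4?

We have t(1) = 2,  t(2) = 1,  t(3) = 4,  t(4) = 0,  t(5) = 2.
The sequence repeats with period 4.
The value 4 first appears (with j ≥ 2) at t(3).

3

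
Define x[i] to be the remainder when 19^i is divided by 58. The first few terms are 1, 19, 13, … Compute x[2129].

Computing terms: x[0] = 1; x[1] = 19; x[2] = 13; x[3] = 15; x[4] = 53; x[5] = 21; x[6] = 51; x[7] = 41; x[8] = 25; x[9] = 11; x[10] = 35; x[11] = 27; x[12] = 49; x[13] = 3; x[14] = 57; x[15] = 39; x[16] = 45; x[17] = 43; x[18] = 5; x[19] = 37; x[20] = 7; x[21] = 17; x[22] = 33; x[23] = 47; x[24] = 23; x[25] = 31; x[26] = 9; x[27] = 55; x[28] = 1.
The sequence repeats with period 28.
So x[2129] = x[0 + ((2129-0) mod 28)] = x[1] = 19.

19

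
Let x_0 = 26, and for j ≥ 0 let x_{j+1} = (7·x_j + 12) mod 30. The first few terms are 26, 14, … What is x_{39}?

x_0 = 26; x_1 = 14; x_2 = 20; x_3 = 2; x_4 = 26.
Since x_4 = x_0 = 26, the sequence is periodic with period 4.
(39 - 0) mod 4 = 3, so x_{39} = x_3 = 2.

2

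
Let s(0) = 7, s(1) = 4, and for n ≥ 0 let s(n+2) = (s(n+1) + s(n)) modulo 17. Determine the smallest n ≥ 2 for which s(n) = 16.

6

s(0) = 7,  s(1) = 4,  s(2) = 11,  s(3) = 15,  s(4) = 9,  s(5) = 7,  s(6) = 16,  s(7) = 6,  s(8) = 5,  s(9) = 11,  s(10) = 16,  s(11) = 10,  s(12) = 9,  s(13) = 2,  s(14) = 11,  s(15) = 13,  s(16) = 7,  s(17) = 3,  s(18) = 10,  s(19) = 13,  s(20) = 6,  s(21) = 2,  s(22) = 8,  s(23) = 10,  s(24) = 1,  s(25) = 11,  s(26) = 12,  s(27) = 6,  s(28) = 1,  s(29) = 7,  s(30) = 8,  s(31) = 15,  s(32) = 6,  s(33) = 4,  s(34) = 10,  s(35) = 14,  s(36) = 7,  s(37) = 4.
The sequence repeats with period 36.
The value 16 first appears (with n ≥ 2) at s(6).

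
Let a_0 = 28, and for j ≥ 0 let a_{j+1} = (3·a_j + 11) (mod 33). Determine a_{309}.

2

Computing terms: a_0 = 28; a_1 = 29; a_2 = 32; a_3 = 8; a_4 = 2; a_5 = 17; a_6 = 29.
Since a_6 = a_1 = 29, the sequence is eventually periodic: after a pre-period of length 1 it cycles with period 5.
For j ≥ 1, a_j depends only on (j - 1) mod 5. (309 - 1) mod 5 = 3, so a_{309} = a_4 = 2.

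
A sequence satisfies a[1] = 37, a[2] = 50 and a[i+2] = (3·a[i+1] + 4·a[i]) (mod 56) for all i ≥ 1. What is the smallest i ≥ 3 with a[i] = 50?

5

Computing terms: a[1] = 37, a[2] = 50, a[3] = 18, a[4] = 30, a[5] = 50, a[6] = 46, a[7] = 2, a[8] = 22, a[9] = 18, a[10] = 30.
Since (a[9], a[10]) = (a[3], a[4]) = (18, 30) (two consecutive terms determine the rest), the sequence is eventually periodic: after a pre-period of length 2 it cycles with period 6.
The value 50 first appears (with i ≥ 3) at a[5].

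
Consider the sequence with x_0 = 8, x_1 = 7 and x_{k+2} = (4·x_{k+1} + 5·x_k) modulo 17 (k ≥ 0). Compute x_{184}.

3

Listing terms: x_0 = 8,  x_1 = 7,  x_2 = 0,  x_3 = 1,  x_4 = 4,  x_5 = 4,  x_6 = 2,  x_7 = 11,  x_8 = 3,  x_9 = 16,  x_{10} = 11,  x_{11} = 5,  x_{12} = 7,  x_{13} = 2,  x_{14} = 9,  x_{15} = 12,  x_{16} = 8,  x_{17} = 7.
Since (x_{16}, x_{17}) = (x_0, x_1) = (8, 7) (two consecutive terms determine the rest), the sequence is periodic with period 16.
(184 - 0) mod 16 = 8, so x_{184} = x_8 = 3.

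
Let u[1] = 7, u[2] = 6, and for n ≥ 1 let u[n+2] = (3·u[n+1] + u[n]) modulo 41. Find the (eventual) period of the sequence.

28

u[1] = 7, u[2] = 6, u[3] = 25, u[4] = 40, u[5] = 22, u[6] = 24, u[7] = 12, u[8] = 19, u[9] = 28, u[10] = 21, u[11] = 9, u[12] = 7, u[13] = 30, u[14] = 15, u[15] = 34, u[16] = 35, u[17] = 16, u[18] = 1, u[19] = 19, u[20] = 17, u[21] = 29, u[22] = 22, u[23] = 13, u[24] = 20, u[25] = 32, u[26] = 34, u[27] = 11, u[28] = 26, u[29] = 7, u[30] = 6.
The sequence repeats with period 28.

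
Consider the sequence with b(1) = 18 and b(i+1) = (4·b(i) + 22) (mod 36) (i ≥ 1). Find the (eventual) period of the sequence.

b(1) = 18,  b(2) = 22,  b(3) = 2,  b(4) = 30,  b(5) = 34,  b(6) = 14,  b(7) = 6,  b(8) = 10,  b(9) = 26,  b(10) = 18.
The sequence repeats with period 9.

9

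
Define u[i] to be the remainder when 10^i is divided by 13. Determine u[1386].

1

We have u[1] = 10, u[2] = 9, u[3] = 12, u[4] = 3, u[5] = 4, u[6] = 1, u[7] = 10.
The sequence repeats with period 6.
So u[1386] = u[1 + ((1386-1) mod 6)] = u[6] = 1.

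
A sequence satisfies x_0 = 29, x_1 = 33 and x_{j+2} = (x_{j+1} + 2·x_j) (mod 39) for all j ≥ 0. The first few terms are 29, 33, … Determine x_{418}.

33

x_0 = 29; x_1 = 33; x_2 = 13; x_3 = 1; x_4 = 27; x_5 = 29; x_6 = 5; x_7 = 24; x_8 = 34; x_9 = 4; x_{10} = 33; x_{11} = 2; x_{12} = 29; x_{13} = 33.
Since (x_{12}, x_{13}) = (x_0, x_1) = (29, 33) (two consecutive terms determine the rest), the sequence is periodic with period 12.
So x_{418} = x_{0 + ((418-0) mod 12)} = x_{10} = 33.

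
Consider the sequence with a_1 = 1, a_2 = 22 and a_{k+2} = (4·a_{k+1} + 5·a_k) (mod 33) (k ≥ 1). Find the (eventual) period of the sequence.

a_1 = 1, a_2 = 22, a_3 = 27, a_4 = 20, a_5 = 17, a_6 = 3, a_7 = 31, a_8 = 7, a_9 = 18, a_{10} = 8, a_{11} = 23, a_{12} = 0, a_{13} = 16, a_{14} = 31, a_{15} = 6, a_{16} = 14, a_{17} = 20, a_{18} = 18, a_{19} = 7, a_{20} = 19, a_{21} = 12, a_{22} = 11, a_{23} = 5, a_{24} = 9, a_{25} = 28, a_{26} = 25, a_{27} = 9, a_{28} = 29, a_{29} = 29, a_{30} = 30, a_{31} = 1, a_{32} = 22.
Since (a_{31}, a_{32}) = (a_1, a_2) = (1, 22) (two consecutive terms determine the rest), the sequence is periodic with period 30.

30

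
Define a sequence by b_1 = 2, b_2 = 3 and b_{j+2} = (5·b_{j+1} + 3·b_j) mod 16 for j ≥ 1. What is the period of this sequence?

Listing terms: b_1 = 2,  b_2 = 3,  b_3 = 5,  b_4 = 2,  b_5 = 9,  b_6 = 3,  b_7 = 10,  b_8 = 11,  b_9 = 5,  b_{10} = 10,  b_{11} = 1,  b_{12} = 3,  b_{13} = 2,  b_{14} = 3.
Since (b_{13}, b_{14}) = (b_1, b_2) = (2, 3) (two consecutive terms determine the rest), the sequence is periodic with period 12.

12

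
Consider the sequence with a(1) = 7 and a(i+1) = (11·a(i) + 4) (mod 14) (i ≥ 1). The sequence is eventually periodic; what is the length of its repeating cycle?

3

Listing terms: a(1) = 7; a(2) = 11; a(3) = 13; a(4) = 7.
The sequence repeats with period 3.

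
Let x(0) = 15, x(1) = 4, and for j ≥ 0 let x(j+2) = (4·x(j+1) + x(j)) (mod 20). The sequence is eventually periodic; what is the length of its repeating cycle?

We have x(0) = 15; x(1) = 4; x(2) = 11; x(3) = 8; x(4) = 3; x(5) = 0; x(6) = 3; x(7) = 12; x(8) = 11; x(9) = 16; x(10) = 15; x(11) = 16; x(12) = 19; x(13) = 12; x(14) = 7; x(15) = 0; x(16) = 7; x(17) = 8; x(18) = 19; x(19) = 4; x(20) = 15; x(21) = 4.
The sequence repeats with period 20.

20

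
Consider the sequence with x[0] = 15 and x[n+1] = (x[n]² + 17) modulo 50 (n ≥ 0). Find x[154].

31

x[0] = 15; x[1] = 42; x[2] = 31; x[3] = 28; x[4] = 1; x[5] = 18; x[6] = 41; x[7] = 48; x[8] = 21; x[9] = 8; x[10] = 31.
Since x[10] = x[2] = 31, the sequence is eventually periodic: after a pre-period of length 2 it cycles with period 8.
For n ≥ 2, x[n] depends only on (n - 2) mod 8. (154 - 2) mod 8 = 0, so x[154] = x[2] = 31.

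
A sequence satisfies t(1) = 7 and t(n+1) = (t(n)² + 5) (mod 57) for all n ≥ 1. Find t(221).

Computing terms: t(1) = 7, t(2) = 54, t(3) = 14, t(4) = 30, t(5) = 50, t(6) = 54.
Since t(6) = t(2) = 54, the sequence is eventually periodic: after a pre-period of length 1 it cycles with period 4.
For n ≥ 2, t(n) depends only on (n - 2) mod 4. (221 - 2) mod 4 = 3, so t(221) = t(5) = 50.

50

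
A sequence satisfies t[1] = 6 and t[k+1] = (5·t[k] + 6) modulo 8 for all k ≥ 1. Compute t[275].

t[1] = 6,  t[2] = 4,  t[3] = 2,  t[4] = 0,  t[5] = 6.
The sequence repeats with period 4.
So t[275] = t[1 + ((275-1) mod 4)] = t[3] = 2.

2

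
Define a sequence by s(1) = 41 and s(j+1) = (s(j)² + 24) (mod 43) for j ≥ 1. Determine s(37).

We have s(1) = 41,  s(2) = 28,  s(3) = 34,  s(4) = 19,  s(5) = 41.
Since s(5) = s(1) = 41, the sequence is periodic with period 4.
So s(37) = s(1 + ((37-1) mod 4)) = s(1) = 41.

41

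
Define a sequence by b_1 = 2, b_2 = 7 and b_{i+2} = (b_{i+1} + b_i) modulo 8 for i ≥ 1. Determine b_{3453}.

Computing terms: b_1 = 2, b_2 = 7, b_3 = 1, b_4 = 0, b_5 = 1, b_6 = 1, b_7 = 2, b_8 = 3, b_9 = 5, b_{10} = 0, b_{11} = 5, b_{12} = 5, b_{13} = 2, b_{14} = 7.
The sequence repeats with period 12.
(3453 - 1) mod 12 = 8, so b_{3453} = b_9 = 5.

5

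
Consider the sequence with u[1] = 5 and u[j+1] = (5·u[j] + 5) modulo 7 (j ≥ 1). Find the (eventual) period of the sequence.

6

Listing terms: u[1] = 5, u[2] = 2, u[3] = 1, u[4] = 3, u[5] = 6, u[6] = 0, u[7] = 5.
The sequence repeats with period 6.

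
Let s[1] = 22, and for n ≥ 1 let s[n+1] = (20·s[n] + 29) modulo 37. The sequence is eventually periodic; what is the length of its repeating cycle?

36

s[1] = 22; s[2] = 25; s[3] = 11; s[4] = 27; s[5] = 14; s[6] = 13; s[7] = 30; s[8] = 0; s[9] = 29; s[10] = 17; s[11] = 36; s[12] = 9; s[13] = 24; s[14] = 28; s[15] = 34; s[16] = 6; s[17] = 1; s[18] = 12; s[19] = 10; s[20] = 7; s[21] = 21; s[22] = 5; s[23] = 18; s[24] = 19; s[25] = 2; s[26] = 32; s[27] = 3; s[28] = 15; s[29] = 33; s[30] = 23; s[31] = 8; s[32] = 4; s[33] = 35; s[34] = 26; s[35] = 31; s[36] = 20; s[37] = 22.
Since s[37] = s[1] = 22, the sequence is periodic with period 36.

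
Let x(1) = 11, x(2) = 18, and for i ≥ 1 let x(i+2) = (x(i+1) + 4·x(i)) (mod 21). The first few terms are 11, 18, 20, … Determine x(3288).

7

Computing terms: x(1) = 11, x(2) = 18, x(3) = 20, x(4) = 8, x(5) = 4, x(6) = 15, x(7) = 10, x(8) = 7, x(9) = 5, x(10) = 12, x(11) = 11, x(12) = 17, x(13) = 19, x(14) = 3, x(15) = 16, x(16) = 7, x(17) = 8, x(18) = 15, x(19) = 5, x(20) = 2, x(21) = 1, x(22) = 9, x(23) = 13, x(24) = 7, x(25) = 17, x(26) = 3, x(27) = 8, x(28) = 20, x(29) = 10, x(30) = 6, x(31) = 4, x(32) = 7, x(33) = 2, x(34) = 9, x(35) = 17, x(36) = 11, x(37) = 16, x(38) = 18, x(39) = 19, x(40) = 7, x(41) = 20, x(42) = 6, x(43) = 2, x(44) = 5, x(45) = 13, x(46) = 12, x(47) = 1, x(48) = 7, x(49) = 11, x(50) = 18.
Since (x(49), x(50)) = (x(1), x(2)) = (11, 18) (two consecutive terms determine the rest), the sequence is periodic with period 48.
(3288 - 1) mod 48 = 23, so x(3288) = x(24) = 7.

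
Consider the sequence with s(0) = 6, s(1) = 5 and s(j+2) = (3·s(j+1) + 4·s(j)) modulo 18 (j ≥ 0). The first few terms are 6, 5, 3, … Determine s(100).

Listing terms: s(0) = 6; s(1) = 5; s(2) = 3; s(3) = 11; s(4) = 9; s(5) = 17; s(6) = 15; s(7) = 5; s(8) = 3.
Since (s(7), s(8)) = (s(1), s(2)) = (5, 3) (two consecutive terms determine the rest), the sequence is eventually periodic: after a pre-period of length 1 it cycles with period 6.
For j ≥ 1, s(j) depends only on (j - 1) mod 6. (100 - 1) mod 6 = 3, so s(100) = s(4) = 9.

9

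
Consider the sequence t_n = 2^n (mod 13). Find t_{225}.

t_0 = 1,  t_1 = 2,  t_2 = 4,  t_3 = 8,  t_4 = 3,  t_5 = 6,  t_6 = 12,  t_7 = 11,  t_8 = 9,  t_9 = 5,  t_{10} = 10,  t_{11} = 7,  t_{12} = 1.
The sequence repeats with period 12.
So t_{225} = t_{0 + ((225-0) mod 12)} = t_9 = 5.

5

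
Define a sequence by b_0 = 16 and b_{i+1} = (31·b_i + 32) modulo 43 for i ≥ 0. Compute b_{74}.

11

Computing terms: b_0 = 16; b_1 = 12; b_2 = 17; b_3 = 0; b_4 = 32; b_5 = 35; b_6 = 42; b_7 = 1; b_8 = 20; b_9 = 7; b_{10} = 34; b_{11} = 11; b_{12} = 29; b_{13} = 28; b_{14} = 40; b_{15} = 25; b_{16} = 33; b_{17} = 23; b_{18} = 14; b_{19} = 36; b_{20} = 30; b_{21} = 16.
Since b_{21} = b_0 = 16, the sequence is periodic with period 21.
So b_{74} = b_{0 + ((74-0) mod 21)} = b_{11} = 11.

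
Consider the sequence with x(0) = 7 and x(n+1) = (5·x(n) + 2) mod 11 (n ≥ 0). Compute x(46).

Listing terms: x(0) = 7; x(1) = 4; x(2) = 0; x(3) = 2; x(4) = 1; x(5) = 7.
The sequence repeats with period 5.
So x(46) = x(0 + ((46-0) mod 5)) = x(1) = 4.

4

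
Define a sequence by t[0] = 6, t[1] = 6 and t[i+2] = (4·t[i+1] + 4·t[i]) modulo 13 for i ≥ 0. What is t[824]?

Computing terms: t[0] = 6; t[1] = 6; t[2] = 9; t[3] = 8; t[4] = 3; t[5] = 5; t[6] = 6; t[7] = 5; t[8] = 5; t[9] = 1; t[10] = 11; t[11] = 9; t[12] = 2; t[13] = 5; t[14] = 2; t[15] = 2; t[16] = 3; t[17] = 7; t[18] = 1; t[19] = 6; t[20] = 2; t[21] = 6; t[22] = 6.
The sequence repeats with period 21.
(824 - 0) mod 21 = 5, so t[824] = t[5] = 5.

5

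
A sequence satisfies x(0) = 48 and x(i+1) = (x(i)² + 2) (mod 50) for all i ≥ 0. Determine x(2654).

28

x(0) = 48, x(1) = 6, x(2) = 38, x(3) = 46, x(4) = 18, x(5) = 26, x(6) = 28, x(7) = 36, x(8) = 48.
Since x(8) = x(0) = 48, the sequence is periodic with period 8.
(2654 - 0) mod 8 = 6, so x(2654) = x(6) = 28.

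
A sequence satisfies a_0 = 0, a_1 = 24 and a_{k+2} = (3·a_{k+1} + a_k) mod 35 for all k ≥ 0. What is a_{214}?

23

a_0 = 0,  a_1 = 24,  a_2 = 2,  a_3 = 30,  a_4 = 22,  a_5 = 26,  a_6 = 30,  a_7 = 11,  a_8 = 28,  a_9 = 25,  a_{10} = 33,  a_{11} = 19,  a_{12} = 20,  a_{13} = 9,  a_{14} = 12,  a_{15} = 10,  a_{16} = 7,  a_{17} = 31,  a_{18} = 30,  a_{19} = 16,  a_{20} = 8,  a_{21} = 5,  a_{22} = 23,  a_{23} = 4,  a_{24} = 0,  a_{25} = 4,  a_{26} = 12,  a_{27} = 5,  a_{28} = 27,  a_{29} = 16,  a_{30} = 5,  a_{31} = 31,  a_{32} = 28,  a_{33} = 10,  a_{34} = 23,  a_{35} = 9,  a_{36} = 15,  a_{37} = 19,  a_{38} = 2,  a_{39} = 25,  a_{40} = 7,  a_{41} = 11,  a_{42} = 5,  a_{43} = 26,  a_{44} = 13,  a_{45} = 30,  a_{46} = 33,  a_{47} = 24,  a_{48} = 0,  a_{49} = 24.
The sequence repeats with period 48.
So a_{214} = a_{0 + ((214-0) mod 48)} = a_{22} = 23.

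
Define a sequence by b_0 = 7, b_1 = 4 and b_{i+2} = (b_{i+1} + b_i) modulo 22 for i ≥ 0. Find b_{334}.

4

Listing terms: b_0 = 7; b_1 = 4; b_2 = 11; b_3 = 15; b_4 = 4; b_5 = 19; b_6 = 1; b_7 = 20; b_8 = 21; b_9 = 19; b_{10} = 18; b_{11} = 15; b_{12} = 11; b_{13} = 4; b_{14} = 15; b_{15} = 19; b_{16} = 12; b_{17} = 9; b_{18} = 21; b_{19} = 8; b_{20} = 7; b_{21} = 15; b_{22} = 0; b_{23} = 15; b_{24} = 15; b_{25} = 8; b_{26} = 1; b_{27} = 9; b_{28} = 10; b_{29} = 19; b_{30} = 7; b_{31} = 4.
The sequence repeats with period 30.
(334 - 0) mod 30 = 4, so b_{334} = b_4 = 4.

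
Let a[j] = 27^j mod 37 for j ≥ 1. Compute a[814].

a[1] = 27; a[2] = 26; a[3] = 36; a[4] = 10; a[5] = 11; a[6] = 1; a[7] = 27.
Since a[7] = a[1] = 27, the sequence is periodic with period 6.
So a[814] = a[1 + ((814-1) mod 6)] = a[4] = 10.

10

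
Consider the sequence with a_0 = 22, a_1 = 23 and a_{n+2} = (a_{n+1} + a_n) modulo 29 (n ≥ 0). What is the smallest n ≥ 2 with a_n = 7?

We have a_0 = 22,  a_1 = 23,  a_2 = 16,  a_3 = 10,  a_4 = 26,  a_5 = 7,  a_6 = 4,  a_7 = 11,  a_8 = 15,  a_9 = 26,  a_{10} = 12,  a_{11} = 9,  a_{12} = 21,  a_{13} = 1,  a_{14} = 22,  a_{15} = 23.
Since (a_{14}, a_{15}) = (a_0, a_1) = (22, 23) (two consecutive terms determine the rest), the sequence is periodic with period 14.
The value 7 first appears (with n ≥ 2) at a_5.

5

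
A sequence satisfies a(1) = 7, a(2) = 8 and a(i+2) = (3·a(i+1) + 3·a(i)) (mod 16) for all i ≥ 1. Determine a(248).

0

Computing terms: a(1) = 7,  a(2) = 8,  a(3) = 13,  a(4) = 15,  a(5) = 4,  a(6) = 9,  a(7) = 7,  a(8) = 0,  a(9) = 5,  a(10) = 15,  a(11) = 12,  a(12) = 1,  a(13) = 7,  a(14) = 8.
Since (a(13), a(14)) = (a(1), a(2)) = (7, 8) (two consecutive terms determine the rest), the sequence is periodic with period 12.
So a(248) = a(1 + ((248-1) mod 12)) = a(8) = 0.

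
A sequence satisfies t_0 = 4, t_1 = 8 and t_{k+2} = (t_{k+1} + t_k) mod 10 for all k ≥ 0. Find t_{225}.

t_0 = 4,  t_1 = 8,  t_2 = 2,  t_3 = 0,  t_4 = 2,  t_5 = 2,  t_6 = 4,  t_7 = 6,  t_8 = 0,  t_9 = 6,  t_{10} = 6,  t_{11} = 2,  t_{12} = 8,  t_{13} = 0,  t_{14} = 8,  t_{15} = 8,  t_{16} = 6,  t_{17} = 4,  t_{18} = 0,  t_{19} = 4,  t_{20} = 4,  t_{21} = 8.
The sequence repeats with period 20.
(225 - 0) mod 20 = 5, so t_{225} = t_5 = 2.

2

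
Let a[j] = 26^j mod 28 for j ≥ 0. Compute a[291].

20

Computing terms: a[0] = 1,  a[1] = 26,  a[2] = 4,  a[3] = 20,  a[4] = 16,  a[5] = 24,  a[6] = 8,  a[7] = 12,  a[8] = 4.
Since a[8] = a[2] = 4, the sequence is eventually periodic: after a pre-period of length 2 it cycles with period 6.
For j ≥ 2, a[j] depends only on (j - 2) mod 6. (291 - 2) mod 6 = 1, so a[291] = a[3] = 20.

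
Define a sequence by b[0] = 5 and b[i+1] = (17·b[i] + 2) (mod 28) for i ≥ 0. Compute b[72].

Computing terms: b[0] = 5; b[1] = 3; b[2] = 25; b[3] = 7; b[4] = 9; b[5] = 15; b[6] = 5.
Since b[6] = b[0] = 5, the sequence is periodic with period 6.
(72 - 0) mod 6 = 0, so b[72] = b[0] = 5.

5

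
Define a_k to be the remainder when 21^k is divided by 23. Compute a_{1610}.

Computing terms: a_0 = 1,  a_1 = 21,  a_2 = 4,  a_3 = 15,  a_4 = 16,  a_5 = 14,  a_6 = 18,  a_7 = 10,  a_8 = 3,  a_9 = 17,  a_{10} = 12,  a_{11} = 22,  a_{12} = 2,  a_{13} = 19,  a_{14} = 8,  a_{15} = 7,  a_{16} = 9,  a_{17} = 5,  a_{18} = 13,  a_{19} = 20,  a_{20} = 6,  a_{21} = 11,  a_{22} = 1.
The sequence repeats with period 22.
(1610 - 0) mod 22 = 4, so a_{1610} = a_4 = 16.

16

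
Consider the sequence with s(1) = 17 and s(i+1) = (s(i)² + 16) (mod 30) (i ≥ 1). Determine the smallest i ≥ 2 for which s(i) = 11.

3

Computing terms: s(1) = 17,  s(2) = 5,  s(3) = 11,  s(4) = 17.
Since s(4) = s(1) = 17, the sequence is periodic with period 3.
The value 11 first appears (with i ≥ 2) at s(3).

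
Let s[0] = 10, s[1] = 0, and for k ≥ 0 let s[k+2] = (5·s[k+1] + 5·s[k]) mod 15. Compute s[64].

Computing terms: s[0] = 10; s[1] = 0; s[2] = 5; s[3] = 10; s[4] = 0.
The sequence repeats with period 3.
So s[64] = s[0 + ((64-0) mod 3)] = s[1] = 0.

0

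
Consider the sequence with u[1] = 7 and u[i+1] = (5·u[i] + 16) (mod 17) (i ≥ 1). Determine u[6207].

8

u[1] = 7, u[2] = 0, u[3] = 16, u[4] = 11, u[5] = 3, u[6] = 14, u[7] = 1, u[8] = 4, u[9] = 2, u[10] = 9, u[11] = 10, u[12] = 15, u[13] = 6, u[14] = 12, u[15] = 8, u[16] = 5, u[17] = 7.
The sequence repeats with period 16.
So u[6207] = u[1 + ((6207-1) mod 16)] = u[15] = 8.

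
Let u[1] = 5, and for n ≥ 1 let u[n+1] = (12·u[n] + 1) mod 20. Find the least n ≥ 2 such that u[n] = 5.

Computing terms: u[1] = 5,  u[2] = 1,  u[3] = 13,  u[4] = 17,  u[5] = 5.
The sequence repeats with period 4.
The value 5 next appears (with n ≥ 2) at u[5].

5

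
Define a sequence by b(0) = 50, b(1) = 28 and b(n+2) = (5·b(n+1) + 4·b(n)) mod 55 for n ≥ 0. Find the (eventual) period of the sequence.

We have b(0) = 50; b(1) = 28; b(2) = 10; b(3) = 52; b(4) = 25; b(5) = 3; b(6) = 5; b(7) = 37; b(8) = 40; b(9) = 18; b(10) = 30; b(11) = 2; b(12) = 20; b(13) = 53; b(14) = 15; b(15) = 12; b(16) = 10; b(17) = 43; b(18) = 35; b(19) = 17; b(20) = 5; b(21) = 38; b(22) = 45; b(23) = 47; b(24) = 30; b(25) = 8; b(26) = 50; b(27) = 7; b(28) = 15; b(29) = 48; b(30) = 25; b(31) = 42; b(32) = 35; b(33) = 13; b(34) = 40; b(35) = 32; b(36) = 45; b(37) = 23; b(38) = 20; b(39) = 27; b(40) = 50; b(41) = 28.
The sequence repeats with period 40.

40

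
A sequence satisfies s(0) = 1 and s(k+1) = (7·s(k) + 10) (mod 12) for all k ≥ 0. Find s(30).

Listing terms: s(0) = 1,  s(1) = 5,  s(2) = 9,  s(3) = 1.
Since s(3) = s(0) = 1, the sequence is periodic with period 3.
So s(30) = s(0 + ((30-0) mod 3)) = s(0) = 1.

1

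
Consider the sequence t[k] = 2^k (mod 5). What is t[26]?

t[1] = 2,  t[2] = 4,  t[3] = 3,  t[4] = 1,  t[5] = 2.
The sequence repeats with period 4.
So t[26] = t[1 + ((26-1) mod 4)] = t[2] = 4.

4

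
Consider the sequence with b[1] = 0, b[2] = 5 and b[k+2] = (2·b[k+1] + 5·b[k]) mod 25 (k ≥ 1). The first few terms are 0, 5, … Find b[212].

20

Computing terms: b[1] = 0,  b[2] = 5,  b[3] = 10,  b[4] = 20,  b[5] = 15,  b[6] = 5,  b[7] = 10.
Since (b[6], b[7]) = (b[2], b[3]) = (5, 10) (two consecutive terms determine the rest), the sequence is eventually periodic: after a pre-period of length 1 it cycles with period 4.
For k ≥ 2, b[k] depends only on (k - 2) mod 4. (212 - 2) mod 4 = 2, so b[212] = b[4] = 20.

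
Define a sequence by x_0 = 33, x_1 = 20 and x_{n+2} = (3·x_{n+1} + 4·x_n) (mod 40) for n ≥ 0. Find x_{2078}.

24

We have x_0 = 33, x_1 = 20, x_2 = 32, x_3 = 16, x_4 = 16, x_5 = 32, x_6 = 0, x_7 = 8, x_8 = 24, x_9 = 24, x_{10} = 8, x_{11} = 0, x_{12} = 32, x_{13} = 16.
Since (x_{12}, x_{13}) = (x_2, x_3) = (32, 16) (two consecutive terms determine the rest), the sequence is eventually periodic: after a pre-period of length 2 it cycles with period 10.
For n ≥ 2, x_n depends only on (n - 2) mod 10. (2078 - 2) mod 10 = 6, so x_{2078} = x_8 = 24.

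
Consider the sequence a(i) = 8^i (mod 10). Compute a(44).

Computing terms: a(1) = 8,  a(2) = 4,  a(3) = 2,  a(4) = 6,  a(5) = 8.
Since a(5) = a(1) = 8, the sequence is periodic with period 4.
So a(44) = a(1 + ((44-1) mod 4)) = a(4) = 6.

6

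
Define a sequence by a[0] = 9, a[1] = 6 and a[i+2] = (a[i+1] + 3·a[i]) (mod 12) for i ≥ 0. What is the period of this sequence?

6

Computing terms: a[0] = 9,  a[1] = 6,  a[2] = 9,  a[3] = 3,  a[4] = 6,  a[5] = 3,  a[6] = 9,  a[7] = 6.
Since (a[6], a[7]) = (a[0], a[1]) = (9, 6) (two consecutive terms determine the rest), the sequence is periodic with period 6.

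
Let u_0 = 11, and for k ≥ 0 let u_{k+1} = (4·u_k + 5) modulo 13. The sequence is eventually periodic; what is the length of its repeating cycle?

6

Computing terms: u_0 = 11,  u_1 = 10,  u_2 = 6,  u_3 = 3,  u_4 = 4,  u_5 = 8,  u_6 = 11.
The sequence repeats with period 6.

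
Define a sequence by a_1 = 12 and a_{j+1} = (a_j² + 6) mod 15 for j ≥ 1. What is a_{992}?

Computing terms: a_1 = 12,  a_2 = 0,  a_3 = 6,  a_4 = 12.
Since a_4 = a_1 = 12, the sequence is periodic with period 3.
(992 - 1) mod 3 = 1, so a_{992} = a_2 = 0.

0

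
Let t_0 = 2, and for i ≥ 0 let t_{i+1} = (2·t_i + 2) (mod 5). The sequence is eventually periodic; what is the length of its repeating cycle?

4

Listing terms: t_0 = 2; t_1 = 1; t_2 = 4; t_3 = 0; t_4 = 2.
The sequence repeats with period 4.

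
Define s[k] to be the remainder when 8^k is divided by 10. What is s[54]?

4

Computing terms: s[1] = 8; s[2] = 4; s[3] = 2; s[4] = 6; s[5] = 8.
Since s[5] = s[1] = 8, the sequence is periodic with period 4.
So s[54] = s[1 + ((54-1) mod 4)] = s[2] = 4.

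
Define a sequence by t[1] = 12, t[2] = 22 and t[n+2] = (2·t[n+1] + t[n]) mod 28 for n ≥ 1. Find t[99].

0

t[1] = 12, t[2] = 22, t[3] = 0, t[4] = 22, t[5] = 16, t[6] = 26, t[7] = 12, t[8] = 22.
The sequence repeats with period 6.
(99 - 1) mod 6 = 2, so t[99] = t[3] = 0.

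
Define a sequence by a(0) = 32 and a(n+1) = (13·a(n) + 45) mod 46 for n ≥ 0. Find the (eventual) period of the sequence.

22

a(0) = 32, a(1) = 1, a(2) = 12, a(3) = 17, a(4) = 36, a(5) = 7, a(6) = 44, a(7) = 19, a(8) = 16, a(9) = 23, a(10) = 22, a(11) = 9, a(12) = 24, a(13) = 35, a(14) = 40, a(15) = 13, a(16) = 30, a(17) = 21, a(18) = 42, a(19) = 39, a(20) = 0, a(21) = 45, a(22) = 32.
Since a(22) = a(0) = 32, the sequence is periodic with period 22.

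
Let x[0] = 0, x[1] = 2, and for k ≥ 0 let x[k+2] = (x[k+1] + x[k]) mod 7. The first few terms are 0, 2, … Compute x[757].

3

Computing terms: x[0] = 0, x[1] = 2, x[2] = 2, x[3] = 4, x[4] = 6, x[5] = 3, x[6] = 2, x[7] = 5, x[8] = 0, x[9] = 5, x[10] = 5, x[11] = 3, x[12] = 1, x[13] = 4, x[14] = 5, x[15] = 2, x[16] = 0, x[17] = 2.
Since (x[16], x[17]) = (x[0], x[1]) = (0, 2) (two consecutive terms determine the rest), the sequence is periodic with period 16.
So x[757] = x[0 + ((757-0) mod 16)] = x[5] = 3.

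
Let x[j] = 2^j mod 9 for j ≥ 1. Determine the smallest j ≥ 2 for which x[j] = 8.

x[1] = 2, x[2] = 4, x[3] = 8, x[4] = 7, x[5] = 5, x[6] = 1, x[7] = 2.
The sequence repeats with period 6.
The value 8 first appears (with j ≥ 2) at x[3].

3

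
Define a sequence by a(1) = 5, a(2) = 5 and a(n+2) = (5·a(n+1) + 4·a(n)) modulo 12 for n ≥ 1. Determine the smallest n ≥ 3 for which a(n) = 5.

4

a(1) = 5,  a(2) = 5,  a(3) = 9,  a(4) = 5,  a(5) = 1,  a(6) = 1,  a(7) = 9,  a(8) = 1,  a(9) = 5,  a(10) = 5.
The sequence repeats with period 8.
The value 5 first appears (with n ≥ 3) at a(4).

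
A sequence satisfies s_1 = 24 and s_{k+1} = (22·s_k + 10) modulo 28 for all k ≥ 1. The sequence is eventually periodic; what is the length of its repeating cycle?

7

Computing terms: s_1 = 24; s_2 = 6; s_3 = 2; s_4 = 26; s_5 = 22; s_6 = 18; s_7 = 14; s_8 = 10; s_9 = 6.
Since s_9 = s_2 = 6, the sequence is eventually periodic: after a pre-period of length 1 it cycles with period 7.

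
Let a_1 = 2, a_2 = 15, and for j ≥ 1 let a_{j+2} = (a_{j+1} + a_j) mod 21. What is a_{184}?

a_1 = 2, a_2 = 15, a_3 = 17, a_4 = 11, a_5 = 7, a_6 = 18, a_7 = 4, a_8 = 1, a_9 = 5, a_{10} = 6, a_{11} = 11, a_{12} = 17, a_{13} = 7, a_{14} = 3, a_{15} = 10, a_{16} = 13, a_{17} = 2, a_{18} = 15.
Since (a_{17}, a_{18}) = (a_1, a_2) = (2, 15) (two consecutive terms determine the rest), the sequence is periodic with period 16.
(184 - 1) mod 16 = 7, so a_{184} = a_8 = 1.

1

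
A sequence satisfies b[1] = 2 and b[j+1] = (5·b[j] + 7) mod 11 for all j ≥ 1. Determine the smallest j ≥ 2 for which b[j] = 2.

6

Computing terms: b[1] = 2, b[2] = 6, b[3] = 4, b[4] = 5, b[5] = 10, b[6] = 2.
The sequence repeats with period 5.
The value 2 next appears (with j ≥ 2) at b[6].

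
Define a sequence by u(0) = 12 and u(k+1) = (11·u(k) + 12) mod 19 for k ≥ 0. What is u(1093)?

Listing terms: u(0) = 12,  u(1) = 11,  u(2) = 0,  u(3) = 12.
The sequence repeats with period 3.
(1093 - 0) mod 3 = 1, so u(1093) = u(1) = 11.

11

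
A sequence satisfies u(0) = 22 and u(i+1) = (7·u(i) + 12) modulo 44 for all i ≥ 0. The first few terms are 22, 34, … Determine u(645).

18

Computing terms: u(0) = 22; u(1) = 34; u(2) = 30; u(3) = 2; u(4) = 26; u(5) = 18; u(6) = 6; u(7) = 10; u(8) = 38; u(9) = 14; u(10) = 22.
Since u(10) = u(0) = 22, the sequence is periodic with period 10.
So u(645) = u(0 + ((645-0) mod 10)) = u(5) = 18.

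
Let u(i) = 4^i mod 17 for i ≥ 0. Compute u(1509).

Listing terms: u(0) = 1; u(1) = 4; u(2) = 16; u(3) = 13; u(4) = 1.
Since u(4) = u(0) = 1, the sequence is periodic with period 4.
So u(1509) = u(0 + ((1509-0) mod 4)) = u(1) = 4.

4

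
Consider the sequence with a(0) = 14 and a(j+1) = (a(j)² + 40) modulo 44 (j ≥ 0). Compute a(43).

16

Listing terms: a(0) = 14; a(1) = 16; a(2) = 32; a(3) = 8; a(4) = 16.
Since a(4) = a(1) = 16, the sequence is eventually periodic: after a pre-period of length 1 it cycles with period 3.
For j ≥ 1, a(j) depends only on (j - 1) mod 3. (43 - 1) mod 3 = 0, so a(43) = a(1) = 16.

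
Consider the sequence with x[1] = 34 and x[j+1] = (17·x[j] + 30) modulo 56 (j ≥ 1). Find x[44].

20

x[1] = 34,  x[2] = 48,  x[3] = 6,  x[4] = 20,  x[5] = 34.
The sequence repeats with period 4.
So x[44] = x[1 + ((44-1) mod 4)] = x[4] = 20.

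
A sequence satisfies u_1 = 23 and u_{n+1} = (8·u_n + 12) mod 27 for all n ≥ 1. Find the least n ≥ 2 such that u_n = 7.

2

u_1 = 23,  u_2 = 7,  u_3 = 14,  u_4 = 16,  u_5 = 5,  u_6 = 25,  u_7 = 23.
Since u_7 = u_1 = 23, the sequence is periodic with period 6.
The value 7 first appears (with n ≥ 2) at u_2.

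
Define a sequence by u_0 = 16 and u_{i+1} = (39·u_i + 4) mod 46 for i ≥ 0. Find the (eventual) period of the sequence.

u_0 = 16,  u_1 = 30,  u_2 = 24,  u_3 = 20,  u_4 = 2,  u_5 = 36,  u_6 = 28,  u_7 = 38,  u_8 = 14,  u_9 = 44,  u_{10} = 18,  u_{11} = 16.
Since u_{11} = u_0 = 16, the sequence is periodic with period 11.

11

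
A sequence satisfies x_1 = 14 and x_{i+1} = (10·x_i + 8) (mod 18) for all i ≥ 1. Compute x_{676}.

14

Listing terms: x_1 = 14,  x_2 = 4,  x_3 = 12,  x_4 = 2,  x_5 = 10,  x_6 = 0,  x_7 = 8,  x_8 = 16,  x_9 = 6,  x_{10} = 14.
Since x_{10} = x_1 = 14, the sequence is periodic with period 9.
(676 - 1) mod 9 = 0, so x_{676} = x_1 = 14.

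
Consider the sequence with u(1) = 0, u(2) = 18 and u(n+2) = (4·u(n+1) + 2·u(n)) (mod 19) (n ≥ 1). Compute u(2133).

u(1) = 0, u(2) = 18, u(3) = 15, u(4) = 1, u(5) = 15, u(6) = 5, u(7) = 12, u(8) = 1, u(9) = 9, u(10) = 0, u(11) = 18.
The sequence repeats with period 9.
So u(2133) = u(1 + ((2133-1) mod 9)) = u(9) = 9.

9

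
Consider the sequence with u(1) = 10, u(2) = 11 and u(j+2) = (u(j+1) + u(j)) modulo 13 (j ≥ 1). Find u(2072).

1

u(1) = 10,  u(2) = 11,  u(3) = 8,  u(4) = 6,  u(5) = 1,  u(6) = 7,  u(7) = 8,  u(8) = 2,  u(9) = 10,  u(10) = 12,  u(11) = 9,  u(12) = 8,  u(13) = 4,  u(14) = 12,  u(15) = 3,  u(16) = 2,  u(17) = 5,  u(18) = 7,  u(19) = 12,  u(20) = 6,  u(21) = 5,  u(22) = 11,  u(23) = 3,  u(24) = 1,  u(25) = 4,  u(26) = 5,  u(27) = 9,  u(28) = 1,  u(29) = 10,  u(30) = 11.
Since (u(29), u(30)) = (u(1), u(2)) = (10, 11) (two consecutive terms determine the rest), the sequence is periodic with period 28.
(2072 - 1) mod 28 = 27, so u(2072) = u(28) = 1.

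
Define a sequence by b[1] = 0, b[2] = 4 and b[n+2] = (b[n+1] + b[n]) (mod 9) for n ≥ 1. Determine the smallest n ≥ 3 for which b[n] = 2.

b[1] = 0; b[2] = 4; b[3] = 4; b[4] = 8; b[5] = 3; b[6] = 2; b[7] = 5; b[8] = 7; b[9] = 3; b[10] = 1; b[11] = 4; b[12] = 5; b[13] = 0; b[14] = 5; b[15] = 5; b[16] = 1; b[17] = 6; b[18] = 7; b[19] = 4; b[20] = 2; b[21] = 6; b[22] = 8; b[23] = 5; b[24] = 4; b[25] = 0; b[26] = 4.
Since (b[25], b[26]) = (b[1], b[2]) = (0, 4) (two consecutive terms determine the rest), the sequence is periodic with period 24.
The value 2 first appears (with n ≥ 3) at b[6].

6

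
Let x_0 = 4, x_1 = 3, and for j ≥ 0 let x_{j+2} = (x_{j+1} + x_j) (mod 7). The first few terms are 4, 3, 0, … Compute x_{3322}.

x_0 = 4,  x_1 = 3,  x_2 = 0,  x_3 = 3,  x_4 = 3,  x_5 = 6,  x_6 = 2,  x_7 = 1,  x_8 = 3,  x_9 = 4,  x_{10} = 0,  x_{11} = 4,  x_{12} = 4,  x_{13} = 1,  x_{14} = 5,  x_{15} = 6,  x_{16} = 4,  x_{17} = 3.
Since (x_{16}, x_{17}) = (x_0, x_1) = (4, 3) (two consecutive terms determine the rest), the sequence is periodic with period 16.
So x_{3322} = x_{0 + ((3322-0) mod 16)} = x_{10} = 0.

0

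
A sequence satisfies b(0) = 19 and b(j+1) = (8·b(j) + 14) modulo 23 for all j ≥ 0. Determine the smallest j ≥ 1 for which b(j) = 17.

4

Listing terms: b(0) = 19, b(1) = 5, b(2) = 8, b(3) = 9, b(4) = 17, b(5) = 12, b(6) = 18, b(7) = 20, b(8) = 13, b(9) = 3, b(10) = 15, b(11) = 19.
The sequence repeats with period 11.
The value 17 first appears (with j ≥ 1) at b(4).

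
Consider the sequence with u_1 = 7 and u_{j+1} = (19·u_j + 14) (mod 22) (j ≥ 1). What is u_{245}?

1

We have u_1 = 7; u_2 = 15; u_3 = 13; u_4 = 19; u_5 = 1; u_6 = 11; u_7 = 3; u_8 = 5; u_9 = 21; u_{10} = 17; u_{11} = 7.
Since u_{11} = u_1 = 7, the sequence is periodic with period 10.
(245 - 1) mod 10 = 4, so u_{245} = u_5 = 1.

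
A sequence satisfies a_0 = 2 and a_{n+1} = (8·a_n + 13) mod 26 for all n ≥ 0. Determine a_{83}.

23

Computing terms: a_0 = 2, a_1 = 3, a_2 = 11, a_3 = 23, a_4 = 15, a_5 = 3.
Since a_5 = a_1 = 3, the sequence is eventually periodic: after a pre-period of length 1 it cycles with period 4.
For n ≥ 1, a_n depends only on (n - 1) mod 4. (83 - 1) mod 4 = 2, so a_{83} = a_3 = 23.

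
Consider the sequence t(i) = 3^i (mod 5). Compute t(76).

t(0) = 1, t(1) = 3, t(2) = 4, t(3) = 2, t(4) = 1.
Since t(4) = t(0) = 1, the sequence is periodic with period 4.
So t(76) = t(0 + ((76-0) mod 4)) = t(0) = 1.

1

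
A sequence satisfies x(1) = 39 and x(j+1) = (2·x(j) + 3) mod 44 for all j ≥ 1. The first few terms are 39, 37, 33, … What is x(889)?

x(1) = 39; x(2) = 37; x(3) = 33; x(4) = 25; x(5) = 9; x(6) = 21; x(7) = 1; x(8) = 5; x(9) = 13; x(10) = 29; x(11) = 17; x(12) = 37.
Since x(12) = x(2) = 37, the sequence is eventually periodic: after a pre-period of length 1 it cycles with period 10.
For j ≥ 2, x(j) depends only on (j - 2) mod 10. (889 - 2) mod 10 = 7, so x(889) = x(9) = 13.

13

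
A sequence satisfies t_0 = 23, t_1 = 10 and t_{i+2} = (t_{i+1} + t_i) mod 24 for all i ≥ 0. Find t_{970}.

12

We have t_0 = 23,  t_1 = 10,  t_2 = 9,  t_3 = 19,  t_4 = 4,  t_5 = 23,  t_6 = 3,  t_7 = 2,  t_8 = 5,  t_9 = 7,  t_{10} = 12,  t_{11} = 19,  t_{12} = 7,  t_{13} = 2,  t_{14} = 9,  t_{15} = 11,  t_{16} = 20,  t_{17} = 7,  t_{18} = 3,  t_{19} = 10,  t_{20} = 13,  t_{21} = 23,  t_{22} = 12,  t_{23} = 11,  t_{24} = 23,  t_{25} = 10.
Since (t_{24}, t_{25}) = (t_0, t_1) = (23, 10) (two consecutive terms determine the rest), the sequence is periodic with period 24.
So t_{970} = t_{0 + ((970-0) mod 24)} = t_{10} = 12.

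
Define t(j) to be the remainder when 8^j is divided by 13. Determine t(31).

We have t(0) = 1; t(1) = 8; t(2) = 12; t(3) = 5; t(4) = 1.
The sequence repeats with period 4.
(31 - 0) mod 4 = 3, so t(31) = t(3) = 5.

5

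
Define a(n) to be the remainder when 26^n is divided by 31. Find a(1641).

We have a(1) = 26,  a(2) = 25,  a(3) = 30,  a(4) = 5,  a(5) = 6,  a(6) = 1,  a(7) = 26.
The sequence repeats with period 6.
(1641 - 1) mod 6 = 2, so a(1641) = a(3) = 30.

30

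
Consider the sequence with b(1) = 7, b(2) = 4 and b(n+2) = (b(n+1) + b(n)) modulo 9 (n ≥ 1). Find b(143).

Computing terms: b(1) = 7,  b(2) = 4,  b(3) = 2,  b(4) = 6,  b(5) = 8,  b(6) = 5,  b(7) = 4,  b(8) = 0,  b(9) = 4,  b(10) = 4,  b(11) = 8,  b(12) = 3,  b(13) = 2,  b(14) = 5,  b(15) = 7,  b(16) = 3,  b(17) = 1,  b(18) = 4,  b(19) = 5,  b(20) = 0,  b(21) = 5,  b(22) = 5,  b(23) = 1,  b(24) = 6,  b(25) = 7,  b(26) = 4.
The sequence repeats with period 24.
So b(143) = b(1 + ((143-1) mod 24)) = b(23) = 1.

1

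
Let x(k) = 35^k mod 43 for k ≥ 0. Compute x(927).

4

Computing terms: x(0) = 1,  x(1) = 35,  x(2) = 21,  x(3) = 4,  x(4) = 11,  x(5) = 41,  x(6) = 16,  x(7) = 1.
The sequence repeats with period 7.
So x(927) = x(0 + ((927-0) mod 7)) = x(3) = 4.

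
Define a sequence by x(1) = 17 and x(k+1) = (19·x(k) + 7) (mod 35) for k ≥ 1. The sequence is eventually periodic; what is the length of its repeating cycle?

6

Computing terms: x(1) = 17; x(2) = 15; x(3) = 12; x(4) = 25; x(5) = 27; x(6) = 30; x(7) = 17.
Since x(7) = x(1) = 17, the sequence is periodic with period 6.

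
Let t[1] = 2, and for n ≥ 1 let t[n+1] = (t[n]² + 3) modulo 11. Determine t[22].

1

Listing terms: t[1] = 2, t[2] = 7, t[3] = 8, t[4] = 1, t[5] = 4, t[6] = 8.
Since t[6] = t[3] = 8, the sequence is eventually periodic: after a pre-period of length 2 it cycles with period 3.
For n ≥ 3, t[n] depends only on (n - 3) mod 3. (22 - 3) mod 3 = 1, so t[22] = t[4] = 1.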